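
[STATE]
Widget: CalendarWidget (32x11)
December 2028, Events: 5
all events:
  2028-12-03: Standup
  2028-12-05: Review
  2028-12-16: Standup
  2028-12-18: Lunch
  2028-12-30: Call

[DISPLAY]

         December 2028          
Mo Tu We Th Fr Sa Su            
             1  2  3*           
 4  5*  6  7  8  9 10           
11 12 13 14 15 16* 17           
18* 19 20 21 22 23 24           
25 26 27 28 29 30* 31           
                                
                                
                                
                                


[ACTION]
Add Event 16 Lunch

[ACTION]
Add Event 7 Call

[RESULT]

         December 2028          
Mo Tu We Th Fr Sa Su            
             1  2  3*           
 4  5*  6  7*  8  9 10          
11 12 13 14 15 16* 17           
18* 19 20 21 22 23 24           
25 26 27 28 29 30* 31           
                                
                                
                                
                                


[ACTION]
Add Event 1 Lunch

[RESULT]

         December 2028          
Mo Tu We Th Fr Sa Su            
             1*  2  3*          
 4  5*  6  7*  8  9 10          
11 12 13 14 15 16* 17           
18* 19 20 21 22 23 24           
25 26 27 28 29 30* 31           
                                
                                
                                
                                


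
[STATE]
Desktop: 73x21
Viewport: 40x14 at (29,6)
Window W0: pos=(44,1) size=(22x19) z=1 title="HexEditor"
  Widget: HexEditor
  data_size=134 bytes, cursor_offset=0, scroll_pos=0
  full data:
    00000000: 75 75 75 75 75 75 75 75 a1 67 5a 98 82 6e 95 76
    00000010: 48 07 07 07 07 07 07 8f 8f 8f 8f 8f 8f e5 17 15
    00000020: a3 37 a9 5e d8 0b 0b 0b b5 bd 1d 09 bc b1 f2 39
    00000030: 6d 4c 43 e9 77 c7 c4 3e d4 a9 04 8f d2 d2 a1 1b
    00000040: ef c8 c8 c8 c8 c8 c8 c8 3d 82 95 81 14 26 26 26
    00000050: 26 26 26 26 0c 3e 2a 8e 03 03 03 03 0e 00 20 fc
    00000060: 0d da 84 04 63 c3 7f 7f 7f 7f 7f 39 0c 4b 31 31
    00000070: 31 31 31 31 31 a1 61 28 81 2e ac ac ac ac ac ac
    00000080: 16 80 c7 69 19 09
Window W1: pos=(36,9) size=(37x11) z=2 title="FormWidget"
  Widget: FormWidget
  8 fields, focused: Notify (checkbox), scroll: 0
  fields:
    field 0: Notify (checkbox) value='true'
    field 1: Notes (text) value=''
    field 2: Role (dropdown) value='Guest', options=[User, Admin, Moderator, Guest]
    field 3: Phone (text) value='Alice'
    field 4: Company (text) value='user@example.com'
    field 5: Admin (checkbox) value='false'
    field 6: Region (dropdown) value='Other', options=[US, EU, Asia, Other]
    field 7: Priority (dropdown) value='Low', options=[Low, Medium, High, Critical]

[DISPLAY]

               ┃00000020  a3 37 a9 5┃   
               ┃00000030  6d 4c 43 e┃   
               ┃00000040  ef c8 c8 c┃   
       ┏━━━━━━━━━━━━━━━━━━━━━━━━━━━━━━━━
       ┃ FormWidget                     
       ┠────────────────────────────────
       ┃> Notify:     [x]               
       ┃  Notes:      [                 
       ┃  Role:       [Guest            
       ┃  Phone:      [Alice            
       ┃  Company:    [user@example.com 
       ┃  Admin:      [ ]               
       ┃  Region:     [Other            
       ┗━━━━━━━━━━━━━━━━━━━━━━━━━━━━━━━━


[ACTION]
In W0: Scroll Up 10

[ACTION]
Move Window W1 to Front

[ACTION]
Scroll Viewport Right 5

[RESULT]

           ┃00000020  a3 37 a9 5┃       
           ┃00000030  6d 4c 43 e┃       
           ┃00000040  ef c8 c8 c┃       
   ┏━━━━━━━━━━━━━━━━━━━━━━━━━━━━━━━━━━━┓
   ┃ FormWidget                        ┃
   ┠───────────────────────────────────┨
   ┃> Notify:     [x]                  ┃
   ┃  Notes:      [                   ]┃
   ┃  Role:       [Guest             ▼]┃
   ┃  Phone:      [Alice              ]┃
   ┃  Company:    [user@example.com   ]┃
   ┃  Admin:      [ ]                  ┃
   ┃  Region:     [Other             ▼]┃
   ┗━━━━━━━━━━━━━━━━━━━━━━━━━━━━━━━━━━━┛


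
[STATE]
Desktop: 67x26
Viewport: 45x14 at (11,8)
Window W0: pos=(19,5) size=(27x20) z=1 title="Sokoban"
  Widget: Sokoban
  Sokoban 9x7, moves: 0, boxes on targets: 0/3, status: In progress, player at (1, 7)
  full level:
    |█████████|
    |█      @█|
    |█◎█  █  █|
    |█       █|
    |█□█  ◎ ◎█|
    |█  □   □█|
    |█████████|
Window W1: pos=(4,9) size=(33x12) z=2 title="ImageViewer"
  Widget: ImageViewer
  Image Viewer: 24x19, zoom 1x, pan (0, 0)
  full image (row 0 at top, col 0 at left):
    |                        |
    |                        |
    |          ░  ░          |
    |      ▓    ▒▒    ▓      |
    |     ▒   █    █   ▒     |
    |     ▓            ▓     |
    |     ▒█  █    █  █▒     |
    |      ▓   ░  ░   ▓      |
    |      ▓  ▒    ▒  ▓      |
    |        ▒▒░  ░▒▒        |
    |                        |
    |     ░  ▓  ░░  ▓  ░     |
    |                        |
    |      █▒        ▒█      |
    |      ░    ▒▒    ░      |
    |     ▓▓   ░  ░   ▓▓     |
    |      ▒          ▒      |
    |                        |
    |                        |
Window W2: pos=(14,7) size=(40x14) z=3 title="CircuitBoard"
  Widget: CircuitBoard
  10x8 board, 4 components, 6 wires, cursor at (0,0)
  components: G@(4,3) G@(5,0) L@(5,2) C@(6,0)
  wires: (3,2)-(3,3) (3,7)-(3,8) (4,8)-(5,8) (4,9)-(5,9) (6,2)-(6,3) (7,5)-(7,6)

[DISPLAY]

   ┃ CircuitBoard                         ┃  
━━━┠──────────────────────────────────────┨  
Vie┃   0 1 2 3 4 5 6 7 8 9                ┃  
───┃0  [.]                                ┃  
   ┃                                      ┃  
   ┃1                                     ┃  
   ┃                                      ┃  
▓  ┃2                                     ┃  
   ┃                                      ┃  
   ┃3           · ─ ·               · ─ · ┃  
█  ┃                                      ┃  
▓  ┃4               G                   · ┃  
━━━┗━━━━━━━━━━━━━━━━━━━━━━━━━━━━━━━━━━━━━━┛  
        ┃                         ┃          


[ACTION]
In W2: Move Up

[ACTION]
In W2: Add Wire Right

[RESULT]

   ┃ CircuitBoard                         ┃  
━━━┠──────────────────────────────────────┨  
Vie┃   0 1 2 3 4 5 6 7 8 9                ┃  
───┃0  [.]─ ·                             ┃  
   ┃                                      ┃  
   ┃1                                     ┃  
   ┃                                      ┃  
▓  ┃2                                     ┃  
   ┃                                      ┃  
   ┃3           · ─ ·               · ─ · ┃  
█  ┃                                      ┃  
▓  ┃4               G                   · ┃  
━━━┗━━━━━━━━━━━━━━━━━━━━━━━━━━━━━━━━━━━━━━┛  
        ┃                         ┃          


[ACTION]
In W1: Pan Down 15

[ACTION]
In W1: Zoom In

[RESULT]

   ┃ CircuitBoard                         ┃  
━━━┠──────────────────────────────────────┨  
Vie┃   0 1 2 3 4 5 6 7 8 9                ┃  
───┃0  [.]─ ·                             ┃  
   ┃                                      ┃  
   ┃1                                     ┃  
   ┃                                      ┃  
   ┃2                                     ┃  
   ┃                                      ┃  
   ┃3           · ─ ·               · ─ · ┃  
   ┃                                      ┃  
   ┃4               G                   · ┃  
━━━┗━━━━━━━━━━━━━━━━━━━━━━━━━━━━━━━━━━━━━━┛  
        ┃                         ┃          


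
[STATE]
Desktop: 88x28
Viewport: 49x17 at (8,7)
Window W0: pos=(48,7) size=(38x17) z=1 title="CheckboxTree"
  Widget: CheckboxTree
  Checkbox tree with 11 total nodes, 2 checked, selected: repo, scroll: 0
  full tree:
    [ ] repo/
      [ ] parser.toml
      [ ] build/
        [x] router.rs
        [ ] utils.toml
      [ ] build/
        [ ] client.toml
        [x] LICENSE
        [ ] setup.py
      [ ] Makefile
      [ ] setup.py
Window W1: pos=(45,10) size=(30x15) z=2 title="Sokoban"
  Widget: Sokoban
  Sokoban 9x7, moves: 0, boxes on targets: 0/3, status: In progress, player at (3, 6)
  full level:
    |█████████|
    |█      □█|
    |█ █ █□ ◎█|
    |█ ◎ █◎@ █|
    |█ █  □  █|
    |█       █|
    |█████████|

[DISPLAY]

                                        ┏━━━━━━━━
                                        ┃ Checkbo
                                        ┠────────
                                     ┏━━━━━━━━━━━
                                     ┃ Sokoban   
                                     ┠───────────
                                     ┃█████████  
                                     ┃█      □█  
                                     ┃█ █ █□ ◎█  
                                     ┃█ ◎ █◎@ █  
                                     ┃█ █  □  █  
                                     ┃█       █  
                                     ┃█████████  
                                     ┃Moves: 0  0
                                     ┃           
                                     ┃           
                                     ┃           


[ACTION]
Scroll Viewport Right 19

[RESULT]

                     ┏━━━━━━━━━━━━━━━━━━━━━━━━━━━
                     ┃ CheckboxTree              
                     ┠───────────────────────────
                  ┏━━━━━━━━━━━━━━━━━━━━━━━━━━━━┓ 
                  ┃ Sokoban                    ┃ 
                  ┠────────────────────────────┨ 
                  ┃█████████                   ┃ 
                  ┃█      □█                   ┃ 
                  ┃█ █ █□ ◎█                   ┃ 
                  ┃█ ◎ █◎@ █                   ┃ 
                  ┃█ █  □  █                   ┃ 
                  ┃█       █                   ┃ 
                  ┃█████████                   ┃ 
                  ┃Moves: 0  0/3               ┃ 
                  ┃                            ┃ 
                  ┃                            ┃ 
                  ┃                            ┃━


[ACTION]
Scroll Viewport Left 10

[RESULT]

                               ┏━━━━━━━━━━━━━━━━━
                               ┃ CheckboxTree    
                               ┠─────────────────
                            ┏━━━━━━━━━━━━━━━━━━━━
                            ┃ Sokoban            
                            ┠────────────────────
                            ┃█████████           
                            ┃█      □█           
                            ┃█ █ █□ ◎█           
                            ┃█ ◎ █◎@ █           
                            ┃█ █  □  █           
                            ┃█       █           
                            ┃█████████           
                            ┃Moves: 0  0/3       
                            ┃                    
                            ┃                    
                            ┃                    


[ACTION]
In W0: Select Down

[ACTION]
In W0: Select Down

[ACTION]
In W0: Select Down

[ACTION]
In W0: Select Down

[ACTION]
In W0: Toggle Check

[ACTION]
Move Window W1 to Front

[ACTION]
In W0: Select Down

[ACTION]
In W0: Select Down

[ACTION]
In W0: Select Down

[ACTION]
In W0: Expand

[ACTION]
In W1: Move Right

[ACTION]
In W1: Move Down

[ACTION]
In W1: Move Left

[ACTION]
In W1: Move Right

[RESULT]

                               ┏━━━━━━━━━━━━━━━━━
                               ┃ CheckboxTree    
                               ┠─────────────────
                            ┏━━━━━━━━━━━━━━━━━━━━
                            ┃ Sokoban            
                            ┠────────────────────
                            ┃█████████           
                            ┃█      □█           
                            ┃█ █ █□ ◎█           
                            ┃█ ◎ █◎  █           
                            ┃█ █  □ @█           
                            ┃█       █           
                            ┃█████████           
                            ┃Moves: 4  0/3       
                            ┃                    
                            ┃                    
                            ┃                    


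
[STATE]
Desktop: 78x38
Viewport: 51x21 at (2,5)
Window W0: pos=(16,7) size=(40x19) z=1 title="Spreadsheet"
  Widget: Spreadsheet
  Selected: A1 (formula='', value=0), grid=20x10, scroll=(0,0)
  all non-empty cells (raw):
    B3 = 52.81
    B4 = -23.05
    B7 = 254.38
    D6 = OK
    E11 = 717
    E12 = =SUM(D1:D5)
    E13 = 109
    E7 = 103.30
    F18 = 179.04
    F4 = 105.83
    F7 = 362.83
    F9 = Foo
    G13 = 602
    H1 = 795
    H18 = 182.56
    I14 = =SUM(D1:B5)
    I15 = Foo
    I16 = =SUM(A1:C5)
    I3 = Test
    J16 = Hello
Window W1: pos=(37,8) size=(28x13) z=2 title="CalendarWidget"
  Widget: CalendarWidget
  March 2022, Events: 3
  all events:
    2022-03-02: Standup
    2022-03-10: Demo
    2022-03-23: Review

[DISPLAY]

                                                   
                                                   
              ┏━━━━━━━━━━━━━━━━━━━━━━━━━━━━━━━━━━━━
              ┃ Spreadsheet        ┏━━━━━━━━━━━━━━━
              ┠────────────────────┃ CalendarWidget
              ┃A1:                 ┠───────────────
              ┃       A       B    ┃        March 2
              ┃--------------------┃Mo Tu We Th Fr 
              ┃  1      [0]       0┃    1  2*  3  4
              ┃  2        0       0┃ 7  8  9 10* 11
              ┃  3        0   52.81┃14 15 16 17 18 
              ┃  4        0  -23.05┃21 22 23* 24 25
              ┃  5        0       0┃28 29 30 31    
              ┃  6        0       0┃               
              ┃  7        0  254.38┃               
              ┃  8        0       0┗━━━━━━━━━━━━━━━
              ┃  9        0       0       0       0
              ┃ 10        0       0       0       0
              ┃ 11        0       0       0       0
              ┃ 12        0       0       0       0
              ┗━━━━━━━━━━━━━━━━━━━━━━━━━━━━━━━━━━━━


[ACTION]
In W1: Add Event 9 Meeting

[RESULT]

                                                   
                                                   
              ┏━━━━━━━━━━━━━━━━━━━━━━━━━━━━━━━━━━━━
              ┃ Spreadsheet        ┏━━━━━━━━━━━━━━━
              ┠────────────────────┃ CalendarWidget
              ┃A1:                 ┠───────────────
              ┃       A       B    ┃        March 2
              ┃--------------------┃Mo Tu We Th Fr 
              ┃  1      [0]       0┃    1  2*  3  4
              ┃  2        0       0┃ 7  8  9* 10* 1
              ┃  3        0   52.81┃14 15 16 17 18 
              ┃  4        0  -23.05┃21 22 23* 24 25
              ┃  5        0       0┃28 29 30 31    
              ┃  6        0       0┃               
              ┃  7        0  254.38┃               
              ┃  8        0       0┗━━━━━━━━━━━━━━━
              ┃  9        0       0       0       0
              ┃ 10        0       0       0       0
              ┃ 11        0       0       0       0
              ┃ 12        0       0       0       0
              ┗━━━━━━━━━━━━━━━━━━━━━━━━━━━━━━━━━━━━


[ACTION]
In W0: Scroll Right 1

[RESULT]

                                                   
                                                   
              ┏━━━━━━━━━━━━━━━━━━━━━━━━━━━━━━━━━━━━
              ┃ Spreadsheet        ┏━━━━━━━━━━━━━━━
              ┠────────────────────┃ CalendarWidget
              ┃A1:                 ┠───────────────
              ┃       B       C    ┃        March 2
              ┃--------------------┃Mo Tu We Th Fr 
              ┃  1        0       0┃    1  2*  3  4
              ┃  2        0       0┃ 7  8  9* 10* 1
              ┃  3    52.81       0┃14 15 16 17 18 
              ┃  4   -23.05       0┃21 22 23* 24 25
              ┃  5        0       0┃28 29 30 31    
              ┃  6        0       0┃               
              ┃  7   254.38       0┃               
              ┃  8        0       0┗━━━━━━━━━━━━━━━
              ┃  9        0       0       0       0
              ┃ 10        0       0       0       0
              ┃ 11        0       0       0     717
              ┃ 12        0       0       0       0
              ┗━━━━━━━━━━━━━━━━━━━━━━━━━━━━━━━━━━━━


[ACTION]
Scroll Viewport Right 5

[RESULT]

                                                   
                                                   
         ┏━━━━━━━━━━━━━━━━━━━━━━━━━━━━━━━━━━━━━━┓  
         ┃ Spreadsheet        ┏━━━━━━━━━━━━━━━━━━━━
         ┠────────────────────┃ CalendarWidget     
         ┃A1:                 ┠────────────────────
         ┃       B       C    ┃        March 2022  
         ┃--------------------┃Mo Tu We Th Fr Sa Su
         ┃  1        0       0┃    1  2*  3  4  5  
         ┃  2        0       0┃ 7  8  9* 10* 11 12 
         ┃  3    52.81       0┃14 15 16 17 18 19 20
         ┃  4   -23.05       0┃21 22 23* 24 25 26 2
         ┃  5        0       0┃28 29 30 31         
         ┃  6        0       0┃                    
         ┃  7   254.38       0┃                    
         ┃  8        0       0┗━━━━━━━━━━━━━━━━━━━━
         ┃  9        0       0       0       0Fo┃  
         ┃ 10        0       0       0       0  ┃  
         ┃ 11        0       0       0     717  ┃  
         ┃ 12        0       0       0       0  ┃  
         ┗━━━━━━━━━━━━━━━━━━━━━━━━━━━━━━━━━━━━━━┛  


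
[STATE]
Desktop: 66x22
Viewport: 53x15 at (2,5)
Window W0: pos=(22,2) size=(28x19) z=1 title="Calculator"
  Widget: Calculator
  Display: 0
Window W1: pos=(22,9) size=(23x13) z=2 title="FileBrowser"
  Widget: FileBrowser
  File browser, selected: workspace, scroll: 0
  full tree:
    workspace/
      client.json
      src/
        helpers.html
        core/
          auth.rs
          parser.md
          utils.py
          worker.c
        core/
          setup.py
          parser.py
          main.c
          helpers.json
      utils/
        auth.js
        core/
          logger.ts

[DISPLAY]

                    ┃                         0┃     
                    ┃┌───┬───┬───┬───┐         ┃     
                    ┃│ 7 │ 8 │ 9 │ ÷ │         ┃     
                    ┃├───┼───┼───┼───┤         ┃     
                    ┏━━━━━━━━━━━━━━━━━━━━━┓    ┃     
                    ┃ FileBrowser         ┃    ┃     
                    ┠─────────────────────┨    ┃     
                    ┃> [-] workspace/     ┃    ┃     
                    ┃    client.json      ┃    ┃     
                    ┃    [+] src/         ┃    ┃     
                    ┃    [+] utils/       ┃    ┃     
                    ┃                     ┃    ┃     
                    ┃                     ┃    ┃     
                    ┃                     ┃    ┃     
                    ┃                     ┃    ┃     


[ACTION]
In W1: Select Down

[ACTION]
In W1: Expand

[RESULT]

                    ┃                         0┃     
                    ┃┌───┬───┬───┬───┐         ┃     
                    ┃│ 7 │ 8 │ 9 │ ÷ │         ┃     
                    ┃├───┼───┼───┼───┤         ┃     
                    ┏━━━━━━━━━━━━━━━━━━━━━┓    ┃     
                    ┃ FileBrowser         ┃    ┃     
                    ┠─────────────────────┨    ┃     
                    ┃  [-] workspace/     ┃    ┃     
                    ┃  > client.json      ┃    ┃     
                    ┃    [+] src/         ┃    ┃     
                    ┃    [+] utils/       ┃    ┃     
                    ┃                     ┃    ┃     
                    ┃                     ┃    ┃     
                    ┃                     ┃    ┃     
                    ┃                     ┃    ┃     


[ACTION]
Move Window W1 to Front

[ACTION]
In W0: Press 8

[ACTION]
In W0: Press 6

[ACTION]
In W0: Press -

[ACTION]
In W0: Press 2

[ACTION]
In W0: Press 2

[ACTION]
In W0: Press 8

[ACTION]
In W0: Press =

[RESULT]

                    ┃                      -142┃     
                    ┃┌───┬───┬───┬───┐         ┃     
                    ┃│ 7 │ 8 │ 9 │ ÷ │         ┃     
                    ┃├───┼───┼───┼───┤         ┃     
                    ┏━━━━━━━━━━━━━━━━━━━━━┓    ┃     
                    ┃ FileBrowser         ┃    ┃     
                    ┠─────────────────────┨    ┃     
                    ┃  [-] workspace/     ┃    ┃     
                    ┃  > client.json      ┃    ┃     
                    ┃    [+] src/         ┃    ┃     
                    ┃    [+] utils/       ┃    ┃     
                    ┃                     ┃    ┃     
                    ┃                     ┃    ┃     
                    ┃                     ┃    ┃     
                    ┃                     ┃    ┃     


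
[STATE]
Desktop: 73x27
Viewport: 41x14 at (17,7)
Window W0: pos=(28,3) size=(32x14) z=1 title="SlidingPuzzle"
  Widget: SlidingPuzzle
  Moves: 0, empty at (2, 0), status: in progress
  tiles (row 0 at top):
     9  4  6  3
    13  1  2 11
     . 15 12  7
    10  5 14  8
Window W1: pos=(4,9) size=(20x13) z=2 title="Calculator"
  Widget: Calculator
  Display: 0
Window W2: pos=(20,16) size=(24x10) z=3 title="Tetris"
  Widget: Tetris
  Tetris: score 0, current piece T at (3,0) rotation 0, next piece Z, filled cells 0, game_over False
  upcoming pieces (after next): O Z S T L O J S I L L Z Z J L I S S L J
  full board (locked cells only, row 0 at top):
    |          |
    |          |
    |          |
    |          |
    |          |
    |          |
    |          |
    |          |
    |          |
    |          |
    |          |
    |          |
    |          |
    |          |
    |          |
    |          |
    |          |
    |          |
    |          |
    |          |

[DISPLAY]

           ┃│  9 │  4 │  6 │  3 │        
           ┃├────┼────┼────┼────┤        
━━━━━━┓    ┃│ 13 │  1 │  2 │ 11 │        
      ┃    ┃├────┼────┼────┼────┤        
──────┨    ┃│    │ 15 │ 12 │  7 │        
     0┃    ┃├────┼────┼────┼────┤        
┬───┐ ┃    ┃│ 10 │  5 │ 14 │  8 │        
│ ÷ │ ┃    ┃└────┴────┴────┴────┘        
┼───┤ ┃    ┃Moves: 0                     
│ ×┏━━━━━━━━━━━━━━━━━━━━━━┓━━━━━━━━━━━━━━
┼──┃ Tetris               ┃              
│ -┠──────────────────────┨              
┼──┃          │Next:      ┃              
│ +┃          │▓▓         ┃              


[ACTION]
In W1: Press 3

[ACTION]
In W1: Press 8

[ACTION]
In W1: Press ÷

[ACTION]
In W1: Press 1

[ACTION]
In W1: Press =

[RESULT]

           ┃│  9 │  4 │  6 │  3 │        
           ┃├────┼────┼────┼────┤        
━━━━━━┓    ┃│ 13 │  1 │  2 │ 11 │        
      ┃    ┃├────┼────┼────┼────┤        
──────┨    ┃│    │ 15 │ 12 │  7 │        
    38┃    ┃├────┼────┼────┼────┤        
┬───┐ ┃    ┃│ 10 │  5 │ 14 │  8 │        
│ ÷ │ ┃    ┃└────┴────┴────┴────┘        
┼───┤ ┃    ┃Moves: 0                     
│ ×┏━━━━━━━━━━━━━━━━━━━━━━┓━━━━━━━━━━━━━━
┼──┃ Tetris               ┃              
│ -┠──────────────────────┨              
┼──┃          │Next:      ┃              
│ +┃          │▓▓         ┃              


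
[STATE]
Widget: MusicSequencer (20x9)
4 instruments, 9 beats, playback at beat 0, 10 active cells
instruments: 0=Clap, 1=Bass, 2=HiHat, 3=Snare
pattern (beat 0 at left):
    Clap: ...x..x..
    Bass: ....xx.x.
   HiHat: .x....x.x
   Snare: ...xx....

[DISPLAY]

      ▼12345678     
  Clap···█··█··     
  Bass····██·█·     
 HiHat·█····█·█     
 Snare···██····     
                    
                    
                    
                    


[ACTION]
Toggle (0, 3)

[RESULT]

      ▼12345678     
  Clap······█··     
  Bass····██·█·     
 HiHat·█····█·█     
 Snare···██····     
                    
                    
                    
                    


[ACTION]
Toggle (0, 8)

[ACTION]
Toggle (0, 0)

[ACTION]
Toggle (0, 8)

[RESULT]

      ▼12345678     
  Clap█·····█··     
  Bass····██·█·     
 HiHat·█····█·█     
 Snare···██····     
                    
                    
                    
                    


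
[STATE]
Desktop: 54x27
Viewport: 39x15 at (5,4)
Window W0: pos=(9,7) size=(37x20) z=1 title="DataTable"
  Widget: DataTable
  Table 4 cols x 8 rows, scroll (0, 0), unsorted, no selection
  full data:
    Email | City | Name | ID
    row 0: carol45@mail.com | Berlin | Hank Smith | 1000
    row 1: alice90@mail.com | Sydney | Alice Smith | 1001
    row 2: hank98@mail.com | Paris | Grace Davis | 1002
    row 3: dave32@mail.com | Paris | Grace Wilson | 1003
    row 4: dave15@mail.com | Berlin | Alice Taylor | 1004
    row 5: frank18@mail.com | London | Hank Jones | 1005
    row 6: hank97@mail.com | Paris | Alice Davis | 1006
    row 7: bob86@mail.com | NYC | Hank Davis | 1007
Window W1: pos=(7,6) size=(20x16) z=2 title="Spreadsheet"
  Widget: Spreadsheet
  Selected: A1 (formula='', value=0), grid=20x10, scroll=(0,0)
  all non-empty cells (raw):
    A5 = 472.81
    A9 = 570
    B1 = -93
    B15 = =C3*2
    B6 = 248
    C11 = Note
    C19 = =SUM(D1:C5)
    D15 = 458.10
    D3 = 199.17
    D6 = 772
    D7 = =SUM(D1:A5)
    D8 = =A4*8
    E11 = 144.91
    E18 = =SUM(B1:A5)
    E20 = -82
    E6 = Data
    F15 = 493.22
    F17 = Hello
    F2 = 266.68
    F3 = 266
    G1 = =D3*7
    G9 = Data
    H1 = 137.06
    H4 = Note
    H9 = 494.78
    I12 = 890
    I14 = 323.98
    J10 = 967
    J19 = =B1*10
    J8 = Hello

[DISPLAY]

                                       
                                       
  ┏━━━━━━━━━━━━━━━━━━┓                 
  ┃ Spreadsheet      ┃━━━━━━━━━━━━━━━━━
  ┠──────────────────┨                 
  ┃A1:               ┃─────────────────
  ┃       A       B  ┃City  │Name      
  ┃------------------┃──────┼──────────
  ┃  1      [0]     -┃Berlin│Hank Smith
  ┃  2        0      ┃Sydney│Alice Smit
  ┃  3        0      ┃Paris │Grace Davi
  ┃  4        0      ┃Paris │Grace Wils
  ┃  5   472.81      ┃Berlin│Alice Tayl
  ┃  6        0     2┃London│Hank Jones
  ┃  7        0      ┃Paris │Alice Davi


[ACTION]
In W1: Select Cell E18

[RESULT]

                                       
                                       
  ┏━━━━━━━━━━━━━━━━━━┓                 
  ┃ Spreadsheet      ┃━━━━━━━━━━━━━━━━━
  ┠──────────────────┨                 
  ┃E18: =SUM(B1:A5)  ┃─────────────────
  ┃       A       B  ┃City  │Name      
  ┃------------------┃──────┼──────────
  ┃  1        0     -┃Berlin│Hank Smith
  ┃  2        0      ┃Sydney│Alice Smit
  ┃  3        0      ┃Paris │Grace Davi
  ┃  4        0      ┃Paris │Grace Wils
  ┃  5   472.81      ┃Berlin│Alice Tayl
  ┃  6        0     2┃London│Hank Jones
  ┃  7        0      ┃Paris │Alice Davi


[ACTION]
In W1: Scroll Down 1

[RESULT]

                                       
                                       
  ┏━━━━━━━━━━━━━━━━━━┓                 
  ┃ Spreadsheet      ┃━━━━━━━━━━━━━━━━━
  ┠──────────────────┨                 
  ┃E18: =SUM(B1:A5)  ┃─────────────────
  ┃       A       B  ┃City  │Name      
  ┃------------------┃──────┼──────────
  ┃  2        0      ┃Berlin│Hank Smith
  ┃  3        0      ┃Sydney│Alice Smit
  ┃  4        0      ┃Paris │Grace Davi
  ┃  5   472.81      ┃Paris │Grace Wils
  ┃  6        0     2┃Berlin│Alice Tayl
  ┃  7        0      ┃London│Hank Jones
  ┃  8        0      ┃Paris │Alice Davi


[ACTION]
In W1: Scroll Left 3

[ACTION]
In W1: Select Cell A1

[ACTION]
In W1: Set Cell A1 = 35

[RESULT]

                                       
                                       
  ┏━━━━━━━━━━━━━━━━━━┓                 
  ┃ Spreadsheet      ┃━━━━━━━━━━━━━━━━━
  ┠──────────────────┨                 
  ┃A1: 35            ┃─────────────────
  ┃       A       B  ┃City  │Name      
  ┃------------------┃──────┼──────────
  ┃  2        0      ┃Berlin│Hank Smith
  ┃  3        0      ┃Sydney│Alice Smit
  ┃  4        0      ┃Paris │Grace Davi
  ┃  5   472.81      ┃Paris │Grace Wils
  ┃  6        0     2┃Berlin│Alice Tayl
  ┃  7        0      ┃London│Hank Jones
  ┃  8        0      ┃Paris │Alice Davi


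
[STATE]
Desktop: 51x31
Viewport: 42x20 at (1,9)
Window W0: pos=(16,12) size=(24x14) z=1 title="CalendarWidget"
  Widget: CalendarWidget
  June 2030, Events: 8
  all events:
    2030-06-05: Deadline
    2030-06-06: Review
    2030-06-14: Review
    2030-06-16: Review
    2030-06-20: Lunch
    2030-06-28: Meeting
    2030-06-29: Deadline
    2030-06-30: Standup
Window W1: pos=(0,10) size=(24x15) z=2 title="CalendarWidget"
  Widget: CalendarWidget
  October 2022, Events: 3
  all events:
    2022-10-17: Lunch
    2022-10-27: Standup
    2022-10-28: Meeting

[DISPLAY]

                                          
━━━━━━━━━━━━━━━━━━━━━━┓                   
 CalendarWidget       ┃                   
──────────────────────┨━━━━━━━━━━━━━━━┓   
     October 2022     ┃arWidget       ┃   
Mo Tu We Th Fr Sa Su  ┃───────────────┨   
                1  2  ┃une 2030       ┃   
 3  4  5  6  7  8  9  ┃e Th Fr Sa Su  ┃   
10 11 12 13 14 15 16  ┃         1  2  ┃   
17* 18 19 20 21 22 23 ┃5*  6*  7  8  9┃   
24 25 26 27* 28* 29 30┃2 13 14* 15 16*┃   
31                    ┃9 20* 21 22 23 ┃   
                      ┃6 27 28* 29* 30┃   
                      ┃               ┃   
                      ┃               ┃   
━━━━━━━━━━━━━━━━━━━━━━┛               ┃   
               ┗━━━━━━━━━━━━━━━━━━━━━━┛   
                                          
                                          
                                          


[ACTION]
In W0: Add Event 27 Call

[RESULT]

                                          
━━━━━━━━━━━━━━━━━━━━━━┓                   
 CalendarWidget       ┃                   
──────────────────────┨━━━━━━━━━━━━━━━┓   
     October 2022     ┃arWidget       ┃   
Mo Tu We Th Fr Sa Su  ┃───────────────┨   
                1  2  ┃une 2030       ┃   
 3  4  5  6  7  8  9  ┃e Th Fr Sa Su  ┃   
10 11 12 13 14 15 16  ┃         1  2  ┃   
17* 18 19 20 21 22 23 ┃5*  6*  7  8  9┃   
24 25 26 27* 28* 29 30┃2 13 14* 15 16*┃   
31                    ┃9 20* 21 22 23 ┃   
                      ┃6 27* 28* 29* 3┃   
                      ┃               ┃   
                      ┃               ┃   
━━━━━━━━━━━━━━━━━━━━━━┛               ┃   
               ┗━━━━━━━━━━━━━━━━━━━━━━┛   
                                          
                                          
                                          


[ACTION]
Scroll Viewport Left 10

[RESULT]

                                          
┏━━━━━━━━━━━━━━━━━━━━━━┓                  
┃ CalendarWidget       ┃                  
┠──────────────────────┨━━━━━━━━━━━━━━━┓  
┃     October 2022     ┃arWidget       ┃  
┃Mo Tu We Th Fr Sa Su  ┃───────────────┨  
┃                1  2  ┃une 2030       ┃  
┃ 3  4  5  6  7  8  9  ┃e Th Fr Sa Su  ┃  
┃10 11 12 13 14 15 16  ┃         1  2  ┃  
┃17* 18 19 20 21 22 23 ┃5*  6*  7  8  9┃  
┃24 25 26 27* 28* 29 30┃2 13 14* 15 16*┃  
┃31                    ┃9 20* 21 22 23 ┃  
┃                      ┃6 27* 28* 29* 3┃  
┃                      ┃               ┃  
┃                      ┃               ┃  
┗━━━━━━━━━━━━━━━━━━━━━━┛               ┃  
                ┗━━━━━━━━━━━━━━━━━━━━━━┛  
                                          
                                          
                                          


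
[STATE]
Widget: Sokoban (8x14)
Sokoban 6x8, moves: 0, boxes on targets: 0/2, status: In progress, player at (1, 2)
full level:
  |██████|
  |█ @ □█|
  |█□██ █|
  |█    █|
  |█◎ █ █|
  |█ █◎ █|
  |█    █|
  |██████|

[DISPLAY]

██████  
█ @ □█  
█□██ █  
█    █  
█◎ █ █  
█ █◎ █  
█    █  
██████  
Moves: 0
        
        
        
        
        


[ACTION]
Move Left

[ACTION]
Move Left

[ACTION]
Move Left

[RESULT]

██████  
█@  □█  
█□██ █  
█    █  
█◎ █ █  
█ █◎ █  
█    █  
██████  
Moves: 1
        
        
        
        
        


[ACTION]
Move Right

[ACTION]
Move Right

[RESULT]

██████  
█  @□█  
█□██ █  
█    █  
█◎ █ █  
█ █◎ █  
█    █  
██████  
Moves: 3
        
        
        
        
        


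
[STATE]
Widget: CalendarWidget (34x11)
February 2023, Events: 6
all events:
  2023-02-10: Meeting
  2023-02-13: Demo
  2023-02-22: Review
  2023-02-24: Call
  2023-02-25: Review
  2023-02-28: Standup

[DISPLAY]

          February 2023           
Mo Tu We Th Fr Sa Su              
       1  2  3  4  5              
 6  7  8  9 10* 11 12             
13* 14 15 16 17 18 19             
20 21 22* 23 24* 25* 26           
27 28*                            
                                  
                                  
                                  
                                  


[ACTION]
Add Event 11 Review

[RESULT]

          February 2023           
Mo Tu We Th Fr Sa Su              
       1  2  3  4  5              
 6  7  8  9 10* 11* 12            
13* 14 15 16 17 18 19             
20 21 22* 23 24* 25* 26           
27 28*                            
                                  
                                  
                                  
                                  


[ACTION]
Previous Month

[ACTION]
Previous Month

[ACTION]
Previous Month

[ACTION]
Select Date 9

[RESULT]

          November 2022           
Mo Tu We Th Fr Sa Su              
    1  2  3  4  5  6              
 7  8 [ 9] 10 11 12 13            
14 15 16 17 18 19 20              
21 22 23 24 25 26 27              
28 29 30                          
                                  
                                  
                                  
                                  


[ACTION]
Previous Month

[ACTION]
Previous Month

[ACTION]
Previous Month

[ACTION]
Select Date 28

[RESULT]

           August 2022            
Mo Tu We Th Fr Sa Su              
 1  2  3  4  5  6  7              
 8  9 10 11 12 13 14              
15 16 17 18 19 20 21              
22 23 24 25 26 27 [28]            
29 30 31                          
                                  
                                  
                                  
                                  
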